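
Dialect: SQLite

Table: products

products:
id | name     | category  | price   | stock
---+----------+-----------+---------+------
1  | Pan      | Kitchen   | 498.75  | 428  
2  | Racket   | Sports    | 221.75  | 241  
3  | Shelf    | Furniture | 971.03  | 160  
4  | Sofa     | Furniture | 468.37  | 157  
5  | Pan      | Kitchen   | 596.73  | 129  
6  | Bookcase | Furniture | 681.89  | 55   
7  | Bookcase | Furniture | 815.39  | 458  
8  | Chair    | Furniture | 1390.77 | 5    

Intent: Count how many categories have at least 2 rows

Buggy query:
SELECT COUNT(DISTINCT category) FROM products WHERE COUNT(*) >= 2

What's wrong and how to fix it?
Bug: COUNT(*) cannot appear in WHERE; the per-group count doesn't exist yet

Fix: Group first with HAVING COUNT(*) >= 2, then COUNT the resulting groups

Corrected query:
SELECT COUNT(*) FROM (SELECT category FROM products GROUP BY category HAVING COUNT(*) >= 2)

Result:
COUNT(*)
--------
2       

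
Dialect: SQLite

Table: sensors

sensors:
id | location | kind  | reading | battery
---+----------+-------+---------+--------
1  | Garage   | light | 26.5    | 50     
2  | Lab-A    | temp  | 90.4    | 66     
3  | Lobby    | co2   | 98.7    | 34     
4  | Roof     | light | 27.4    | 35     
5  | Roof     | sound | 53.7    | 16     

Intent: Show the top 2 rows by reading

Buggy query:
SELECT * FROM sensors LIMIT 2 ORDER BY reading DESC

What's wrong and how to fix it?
Bug: LIMIT must come after ORDER BY

Fix: Sort with ORDER BY, then apply LIMIT

Corrected query:
SELECT * FROM sensors ORDER BY reading DESC LIMIT 2

Result:
id | location | kind | reading | battery
---+----------+------+---------+--------
3  | Lobby    | co2  | 98.7    | 34     
2  | Lab-A    | temp | 90.4    | 66     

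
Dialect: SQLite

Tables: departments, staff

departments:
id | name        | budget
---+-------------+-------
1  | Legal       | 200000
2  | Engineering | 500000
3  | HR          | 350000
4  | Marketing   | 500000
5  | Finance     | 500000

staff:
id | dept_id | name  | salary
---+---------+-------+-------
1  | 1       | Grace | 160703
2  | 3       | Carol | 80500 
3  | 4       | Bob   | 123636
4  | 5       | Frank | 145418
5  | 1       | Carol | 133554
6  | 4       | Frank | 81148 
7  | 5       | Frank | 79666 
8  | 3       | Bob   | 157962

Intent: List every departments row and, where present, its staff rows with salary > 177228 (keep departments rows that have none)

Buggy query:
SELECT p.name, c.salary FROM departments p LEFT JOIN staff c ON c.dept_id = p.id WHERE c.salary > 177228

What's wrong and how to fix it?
Bug: Filtering c.salary in WHERE discards the NULL rows produced by LEFT JOIN, turning it into an inner join

Fix: Move the right-table condition into the ON clause so unmatched parents are kept

Corrected query:
SELECT p.name, c.salary FROM departments p LEFT JOIN staff c ON c.dept_id = p.id AND c.salary > 177228

Result:
name        | salary
------------+-------
Legal       | NULL  
Engineering | NULL  
HR          | NULL  
Marketing   | NULL  
Finance     | NULL  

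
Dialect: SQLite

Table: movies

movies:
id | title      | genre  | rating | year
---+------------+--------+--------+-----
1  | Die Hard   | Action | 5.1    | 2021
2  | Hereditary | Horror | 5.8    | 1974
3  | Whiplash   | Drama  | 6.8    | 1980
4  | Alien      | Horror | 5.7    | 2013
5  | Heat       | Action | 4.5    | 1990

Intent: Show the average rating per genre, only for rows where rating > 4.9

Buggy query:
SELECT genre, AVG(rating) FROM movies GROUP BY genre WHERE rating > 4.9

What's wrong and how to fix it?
Bug: WHERE cannot follow GROUP BY

Fix: Place WHERE between FROM and GROUP BY

Corrected query:
SELECT genre, AVG(rating) FROM movies WHERE rating > 4.9 GROUP BY genre

Result:
genre  | AVG(rating)
-------+------------
Action | 5.1        
Drama  | 6.8        
Horror | 5.75       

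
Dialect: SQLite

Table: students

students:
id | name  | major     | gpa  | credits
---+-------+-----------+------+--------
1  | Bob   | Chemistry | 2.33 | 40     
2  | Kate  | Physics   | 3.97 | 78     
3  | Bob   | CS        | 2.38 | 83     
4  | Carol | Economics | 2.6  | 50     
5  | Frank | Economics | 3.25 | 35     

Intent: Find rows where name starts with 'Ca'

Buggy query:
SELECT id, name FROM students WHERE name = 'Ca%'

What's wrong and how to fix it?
Bug: '=' compares the literal string including the % character; pattern matching needs LIKE

Fix: Use LIKE for wildcard pattern matching

Corrected query:
SELECT id, name FROM students WHERE name LIKE 'Ca%'

Result:
id | name 
---+------
4  | Carol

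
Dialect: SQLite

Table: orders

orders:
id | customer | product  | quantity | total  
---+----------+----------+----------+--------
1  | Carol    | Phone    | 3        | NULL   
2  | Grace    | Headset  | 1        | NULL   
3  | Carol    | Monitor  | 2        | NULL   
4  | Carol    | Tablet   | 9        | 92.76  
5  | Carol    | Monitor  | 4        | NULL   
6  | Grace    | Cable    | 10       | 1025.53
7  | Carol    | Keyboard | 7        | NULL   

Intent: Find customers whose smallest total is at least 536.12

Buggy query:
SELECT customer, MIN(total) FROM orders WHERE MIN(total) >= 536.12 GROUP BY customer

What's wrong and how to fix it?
Bug: Aggregates like MIN are computed per group after WHERE runs

Fix: Use HAVING for the per-group MIN condition

Corrected query:
SELECT customer, MIN(total) FROM orders GROUP BY customer HAVING MIN(total) >= 536.12

Result:
customer | MIN(total)
---------+-----------
Grace    | 1025.53   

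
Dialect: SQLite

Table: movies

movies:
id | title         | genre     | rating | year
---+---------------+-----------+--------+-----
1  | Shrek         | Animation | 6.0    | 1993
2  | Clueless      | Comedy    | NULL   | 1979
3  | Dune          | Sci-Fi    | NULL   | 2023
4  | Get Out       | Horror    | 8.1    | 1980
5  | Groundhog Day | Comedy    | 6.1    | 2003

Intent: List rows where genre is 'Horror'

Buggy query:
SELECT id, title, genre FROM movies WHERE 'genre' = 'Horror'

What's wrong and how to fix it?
Bug: Single quotes denote string literals in SQL; the column name is being compared as a constant string

Fix: Reference the column as genre without single quotes

Corrected query:
SELECT id, title, genre FROM movies WHERE genre = 'Horror'

Result:
id | title   | genre 
---+---------+-------
4  | Get Out | Horror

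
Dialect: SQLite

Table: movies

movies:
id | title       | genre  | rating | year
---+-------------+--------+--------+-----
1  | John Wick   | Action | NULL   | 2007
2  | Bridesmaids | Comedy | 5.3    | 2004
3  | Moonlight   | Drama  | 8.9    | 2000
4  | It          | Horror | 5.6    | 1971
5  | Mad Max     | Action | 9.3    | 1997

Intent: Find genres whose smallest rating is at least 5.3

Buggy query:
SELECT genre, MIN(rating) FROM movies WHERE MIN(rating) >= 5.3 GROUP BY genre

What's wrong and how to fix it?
Bug: MIN() in WHERE is a misuse of aggregate

Fix: Use HAVING for the per-group MIN condition

Corrected query:
SELECT genre, MIN(rating) FROM movies GROUP BY genre HAVING MIN(rating) >= 5.3

Result:
genre  | MIN(rating)
-------+------------
Action | 9.3        
Comedy | 5.3        
Drama  | 8.9        
Horror | 5.6        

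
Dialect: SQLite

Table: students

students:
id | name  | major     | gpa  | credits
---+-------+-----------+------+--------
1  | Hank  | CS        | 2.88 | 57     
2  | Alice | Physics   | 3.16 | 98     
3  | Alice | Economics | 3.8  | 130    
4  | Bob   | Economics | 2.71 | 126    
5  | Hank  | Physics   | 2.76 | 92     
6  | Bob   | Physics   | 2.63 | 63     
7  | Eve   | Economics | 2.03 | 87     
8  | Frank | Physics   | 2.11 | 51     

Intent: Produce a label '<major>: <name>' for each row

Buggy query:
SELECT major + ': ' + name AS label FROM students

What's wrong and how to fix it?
Bug: '+' is numeric addition; on text columns SQLite converts them to 0 instead of concatenating

Fix: Use the || operator for string concatenation

Corrected query:
SELECT major || ': ' || name AS label FROM students

Result:
label           
----------------
CS: Hank        
Physics: Alice  
Economics: Alice
Economics: Bob  
Physics: Hank   
Physics: Bob    
Economics: Eve  
Physics: Frank  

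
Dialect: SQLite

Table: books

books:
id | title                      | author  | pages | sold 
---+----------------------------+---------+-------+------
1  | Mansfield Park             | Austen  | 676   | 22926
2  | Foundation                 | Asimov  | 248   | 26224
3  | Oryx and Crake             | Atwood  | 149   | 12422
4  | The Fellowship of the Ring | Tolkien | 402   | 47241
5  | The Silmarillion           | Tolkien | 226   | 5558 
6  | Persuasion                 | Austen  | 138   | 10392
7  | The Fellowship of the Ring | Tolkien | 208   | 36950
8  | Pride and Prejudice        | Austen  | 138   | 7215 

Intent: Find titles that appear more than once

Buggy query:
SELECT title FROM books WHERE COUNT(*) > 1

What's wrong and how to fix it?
Bug: WHERE can't reference COUNT(*); aggregates are computed after WHERE

Fix: GROUP BY title, then filter groups with HAVING COUNT(*) > 1

Corrected query:
SELECT title FROM books GROUP BY title HAVING COUNT(*) > 1

Result:
title                     
--------------------------
The Fellowship of the Ring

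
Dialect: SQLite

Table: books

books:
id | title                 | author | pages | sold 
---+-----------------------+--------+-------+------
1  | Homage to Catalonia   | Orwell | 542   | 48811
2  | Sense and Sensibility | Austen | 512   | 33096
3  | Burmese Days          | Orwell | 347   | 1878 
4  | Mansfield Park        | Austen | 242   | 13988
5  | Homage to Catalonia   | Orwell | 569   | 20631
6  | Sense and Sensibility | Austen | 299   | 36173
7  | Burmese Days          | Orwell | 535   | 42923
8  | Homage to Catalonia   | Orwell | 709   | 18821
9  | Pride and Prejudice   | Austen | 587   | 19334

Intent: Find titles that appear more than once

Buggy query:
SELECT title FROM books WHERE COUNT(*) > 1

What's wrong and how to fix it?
Bug: COUNT(*) is an aggregate and cannot be used in WHERE

Fix: GROUP BY title, then filter groups with HAVING COUNT(*) > 1

Corrected query:
SELECT title FROM books GROUP BY title HAVING COUNT(*) > 1

Result:
title                
---------------------
Burmese Days         
Homage to Catalonia  
Sense and Sensibility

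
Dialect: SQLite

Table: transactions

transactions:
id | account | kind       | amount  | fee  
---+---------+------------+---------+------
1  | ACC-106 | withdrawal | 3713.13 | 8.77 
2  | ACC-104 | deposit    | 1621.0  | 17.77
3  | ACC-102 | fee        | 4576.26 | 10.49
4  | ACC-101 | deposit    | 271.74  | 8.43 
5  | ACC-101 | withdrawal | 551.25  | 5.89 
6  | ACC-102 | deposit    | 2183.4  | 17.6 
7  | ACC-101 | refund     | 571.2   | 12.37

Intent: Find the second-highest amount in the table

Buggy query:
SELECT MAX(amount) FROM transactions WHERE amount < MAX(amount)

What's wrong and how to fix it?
Bug: The inner MAX is an aggregate inside WHERE, which is not allowed

Fix: Put the inner MAX in a scalar subquery

Corrected query:
SELECT MAX(amount) FROM transactions WHERE amount < (SELECT MAX(amount) FROM transactions)

Result:
MAX(amount)
-----------
3713.13    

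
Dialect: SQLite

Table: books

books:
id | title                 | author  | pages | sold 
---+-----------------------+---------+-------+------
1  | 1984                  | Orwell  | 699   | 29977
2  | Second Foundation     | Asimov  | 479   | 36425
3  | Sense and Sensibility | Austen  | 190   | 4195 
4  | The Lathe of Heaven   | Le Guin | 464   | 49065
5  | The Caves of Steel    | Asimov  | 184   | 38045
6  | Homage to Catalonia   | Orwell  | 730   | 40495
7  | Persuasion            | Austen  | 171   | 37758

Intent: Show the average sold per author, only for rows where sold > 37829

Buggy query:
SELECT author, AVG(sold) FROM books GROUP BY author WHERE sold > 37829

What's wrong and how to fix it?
Bug: Row-level WHERE must come before GROUP BY in the clause order

Fix: Move the WHERE clause before GROUP BY

Corrected query:
SELECT author, AVG(sold) FROM books WHERE sold > 37829 GROUP BY author

Result:
author  | AVG(sold)
--------+----------
Asimov  | 38045    
Le Guin | 49065    
Orwell  | 40495    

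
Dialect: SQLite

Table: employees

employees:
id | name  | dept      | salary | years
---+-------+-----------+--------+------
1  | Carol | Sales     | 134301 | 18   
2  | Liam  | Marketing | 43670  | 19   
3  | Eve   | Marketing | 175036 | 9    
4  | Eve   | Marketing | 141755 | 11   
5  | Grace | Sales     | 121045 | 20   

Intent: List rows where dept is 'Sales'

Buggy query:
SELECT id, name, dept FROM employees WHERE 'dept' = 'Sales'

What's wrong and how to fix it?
Bug: Single quotes denote string literals in SQL; the column name is being compared as a constant string

Fix: Reference the column as dept without single quotes

Corrected query:
SELECT id, name, dept FROM employees WHERE dept = 'Sales'

Result:
id | name  | dept 
---+-------+------
1  | Carol | Sales
5  | Grace | Sales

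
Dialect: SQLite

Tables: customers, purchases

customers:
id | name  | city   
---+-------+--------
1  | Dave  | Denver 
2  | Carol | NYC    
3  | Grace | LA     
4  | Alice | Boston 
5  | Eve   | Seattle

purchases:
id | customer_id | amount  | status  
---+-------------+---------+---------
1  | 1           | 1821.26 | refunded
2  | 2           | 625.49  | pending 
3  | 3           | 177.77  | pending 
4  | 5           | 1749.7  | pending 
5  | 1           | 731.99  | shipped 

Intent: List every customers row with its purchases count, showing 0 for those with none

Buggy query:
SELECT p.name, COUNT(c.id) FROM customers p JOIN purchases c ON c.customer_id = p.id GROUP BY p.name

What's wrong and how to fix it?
Bug: An inner join excludes parents with zero children

Fix: Use LEFT JOIN so parents without children still appear (COUNT(c.id) gives 0)

Corrected query:
SELECT p.name, COUNT(c.id) FROM customers p LEFT JOIN purchases c ON c.customer_id = p.id GROUP BY p.name

Result:
name  | COUNT(c.id)
------+------------
Alice | 0          
Carol | 1          
Dave  | 2          
Eve   | 1          
Grace | 1          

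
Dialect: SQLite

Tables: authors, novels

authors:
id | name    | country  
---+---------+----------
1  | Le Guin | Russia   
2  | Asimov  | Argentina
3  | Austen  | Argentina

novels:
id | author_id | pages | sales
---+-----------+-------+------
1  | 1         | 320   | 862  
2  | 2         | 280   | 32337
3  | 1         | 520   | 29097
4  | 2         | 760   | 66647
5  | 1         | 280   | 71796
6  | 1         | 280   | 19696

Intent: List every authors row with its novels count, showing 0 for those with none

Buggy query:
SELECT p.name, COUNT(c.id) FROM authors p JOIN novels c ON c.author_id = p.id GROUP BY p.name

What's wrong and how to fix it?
Bug: INNER JOIN drops authors rows that have no matching novels rows

Fix: Use LEFT JOIN so parents without children still appear (COUNT(c.id) gives 0)

Corrected query:
SELECT p.name, COUNT(c.id) FROM authors p LEFT JOIN novels c ON c.author_id = p.id GROUP BY p.name

Result:
name    | COUNT(c.id)
--------+------------
Asimov  | 2          
Austen  | 0          
Le Guin | 4          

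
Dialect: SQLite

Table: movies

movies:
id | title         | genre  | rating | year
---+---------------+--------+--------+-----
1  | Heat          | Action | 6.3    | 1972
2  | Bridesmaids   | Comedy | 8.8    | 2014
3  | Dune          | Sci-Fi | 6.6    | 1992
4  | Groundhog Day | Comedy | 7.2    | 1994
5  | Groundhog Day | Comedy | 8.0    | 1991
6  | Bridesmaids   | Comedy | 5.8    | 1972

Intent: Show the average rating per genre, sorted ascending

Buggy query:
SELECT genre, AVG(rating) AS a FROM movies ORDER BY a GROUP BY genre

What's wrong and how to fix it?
Bug: ORDER BY appears before GROUP BY; SQL clause order requires GROUP BY first

Fix: Move ORDER BY to the end, after GROUP BY

Corrected query:
SELECT genre, AVG(rating) AS a FROM movies GROUP BY genre ORDER BY a

Result:
genre  | a   
-------+-----
Action | 6.3 
Sci-Fi | 6.6 
Comedy | 7.45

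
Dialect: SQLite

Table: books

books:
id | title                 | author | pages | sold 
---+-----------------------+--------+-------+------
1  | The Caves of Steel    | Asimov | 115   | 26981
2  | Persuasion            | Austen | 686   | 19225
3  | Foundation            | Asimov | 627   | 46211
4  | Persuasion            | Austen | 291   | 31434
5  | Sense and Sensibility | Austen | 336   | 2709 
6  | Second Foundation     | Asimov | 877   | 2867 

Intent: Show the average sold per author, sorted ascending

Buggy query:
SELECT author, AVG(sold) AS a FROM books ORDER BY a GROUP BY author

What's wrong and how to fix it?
Bug: ORDER BY appears before GROUP BY; SQL clause order requires GROUP BY first

Fix: Move ORDER BY to the end, after GROUP BY

Corrected query:
SELECT author, AVG(sold) AS a FROM books GROUP BY author ORDER BY a

Result:
author | a           
-------+-------------
Austen | 17789.333333
Asimov | 25353       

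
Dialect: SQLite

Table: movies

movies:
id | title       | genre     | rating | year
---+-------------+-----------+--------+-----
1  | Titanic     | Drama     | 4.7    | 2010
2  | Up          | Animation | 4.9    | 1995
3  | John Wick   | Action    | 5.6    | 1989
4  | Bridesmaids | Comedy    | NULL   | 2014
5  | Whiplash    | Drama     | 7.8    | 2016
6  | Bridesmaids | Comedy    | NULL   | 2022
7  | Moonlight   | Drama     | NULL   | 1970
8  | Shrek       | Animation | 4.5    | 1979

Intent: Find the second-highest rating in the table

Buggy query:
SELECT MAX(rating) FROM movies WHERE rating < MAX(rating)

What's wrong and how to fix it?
Bug: MAX(rating) on the right of the comparison is an aggregate-in-WHERE error

Fix: Compute the overall MAX in a subquery, then take MAX of rows below it

Corrected query:
SELECT MAX(rating) FROM movies WHERE rating < (SELECT MAX(rating) FROM movies)

Result:
MAX(rating)
-----------
5.6        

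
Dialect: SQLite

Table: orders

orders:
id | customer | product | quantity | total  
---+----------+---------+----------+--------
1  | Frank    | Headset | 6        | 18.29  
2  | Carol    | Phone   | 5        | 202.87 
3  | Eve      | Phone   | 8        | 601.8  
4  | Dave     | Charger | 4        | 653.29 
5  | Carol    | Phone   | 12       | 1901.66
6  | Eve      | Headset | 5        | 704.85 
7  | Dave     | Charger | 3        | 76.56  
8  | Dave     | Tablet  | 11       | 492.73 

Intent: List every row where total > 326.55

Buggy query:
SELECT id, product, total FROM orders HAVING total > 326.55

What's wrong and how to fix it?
Bug: HAVING filters the output of aggregation, but this query has no GROUP BY and no aggregate functions, so SQLite rejects it (HAVING clause on a non-aggregate query); the condition here is per row

Fix: Replace HAVING with WHERE since the condition applies to individual rows

Corrected query:
SELECT id, product, total FROM orders WHERE total > 326.55

Result:
id | product | total  
---+---------+--------
3  | Phone   | 601.8  
4  | Charger | 653.29 
5  | Phone   | 1901.66
6  | Headset | 704.85 
8  | Tablet  | 492.73 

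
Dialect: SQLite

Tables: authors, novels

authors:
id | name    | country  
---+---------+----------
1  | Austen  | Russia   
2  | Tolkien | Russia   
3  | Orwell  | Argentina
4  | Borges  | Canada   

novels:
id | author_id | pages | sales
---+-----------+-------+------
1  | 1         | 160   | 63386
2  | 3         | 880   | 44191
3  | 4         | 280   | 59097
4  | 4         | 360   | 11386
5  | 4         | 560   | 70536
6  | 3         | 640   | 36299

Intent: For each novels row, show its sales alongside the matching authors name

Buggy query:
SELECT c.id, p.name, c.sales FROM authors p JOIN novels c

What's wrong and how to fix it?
Bug: Missing join condition: each novels row is matched to all authors rows instead of just its own

Fix: Specify the join condition linking the foreign key to the parent id

Corrected query:
SELECT c.id, p.name, c.sales FROM authors p JOIN novels c ON c.author_id = p.id

Result:
id | name   | sales
---+--------+------
1  | Austen | 63386
2  | Orwell | 44191
3  | Borges | 59097
4  | Borges | 11386
5  | Borges | 70536
6  | Orwell | 36299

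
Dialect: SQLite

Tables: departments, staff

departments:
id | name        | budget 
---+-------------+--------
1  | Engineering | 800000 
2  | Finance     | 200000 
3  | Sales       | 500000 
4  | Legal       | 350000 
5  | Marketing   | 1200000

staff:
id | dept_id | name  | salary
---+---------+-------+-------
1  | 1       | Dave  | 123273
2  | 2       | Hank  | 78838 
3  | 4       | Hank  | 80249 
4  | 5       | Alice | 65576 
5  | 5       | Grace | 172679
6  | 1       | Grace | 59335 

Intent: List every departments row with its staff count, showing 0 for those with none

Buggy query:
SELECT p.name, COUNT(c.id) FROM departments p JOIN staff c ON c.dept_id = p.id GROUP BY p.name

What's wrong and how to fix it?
Bug: An inner join excludes parents with zero children

Fix: Use LEFT JOIN so parents without children still appear (COUNT(c.id) gives 0)

Corrected query:
SELECT p.name, COUNT(c.id) FROM departments p LEFT JOIN staff c ON c.dept_id = p.id GROUP BY p.name

Result:
name        | COUNT(c.id)
------------+------------
Engineering | 2          
Finance     | 1          
Legal       | 1          
Marketing   | 2          
Sales       | 0          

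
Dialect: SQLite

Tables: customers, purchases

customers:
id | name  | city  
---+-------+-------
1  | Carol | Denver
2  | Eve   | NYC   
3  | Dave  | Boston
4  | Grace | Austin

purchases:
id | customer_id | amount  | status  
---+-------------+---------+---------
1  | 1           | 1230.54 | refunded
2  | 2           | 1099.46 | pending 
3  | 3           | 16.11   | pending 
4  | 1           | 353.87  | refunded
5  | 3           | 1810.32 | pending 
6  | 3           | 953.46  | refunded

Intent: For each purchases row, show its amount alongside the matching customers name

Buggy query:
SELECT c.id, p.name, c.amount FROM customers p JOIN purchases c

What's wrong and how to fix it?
Bug: Missing join condition: each purchases row is matched to all customers rows instead of just its own

Fix: Specify the join condition linking the foreign key to the parent id

Corrected query:
SELECT c.id, p.name, c.amount FROM customers p JOIN purchases c ON c.customer_id = p.id

Result:
id | name  | amount 
---+-------+--------
1  | Carol | 1230.54
2  | Eve   | 1099.46
3  | Dave  | 16.11  
4  | Carol | 353.87 
5  | Dave  | 1810.32
6  | Dave  | 953.46 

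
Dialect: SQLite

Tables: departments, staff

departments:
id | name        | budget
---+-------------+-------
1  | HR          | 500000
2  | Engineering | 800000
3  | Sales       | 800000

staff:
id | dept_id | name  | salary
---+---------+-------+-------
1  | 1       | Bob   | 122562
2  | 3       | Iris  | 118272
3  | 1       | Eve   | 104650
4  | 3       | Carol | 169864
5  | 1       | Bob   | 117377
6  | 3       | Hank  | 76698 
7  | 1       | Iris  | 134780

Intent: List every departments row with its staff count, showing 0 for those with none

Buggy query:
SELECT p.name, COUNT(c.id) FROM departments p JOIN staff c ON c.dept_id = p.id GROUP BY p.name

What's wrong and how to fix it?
Bug: INNER JOIN drops departments rows that have no matching staff rows

Fix: Switch to LEFT JOIN to retain unmatched parent rows

Corrected query:
SELECT p.name, COUNT(c.id) FROM departments p LEFT JOIN staff c ON c.dept_id = p.id GROUP BY p.name

Result:
name        | COUNT(c.id)
------------+------------
Engineering | 0          
HR          | 4          
Sales       | 3          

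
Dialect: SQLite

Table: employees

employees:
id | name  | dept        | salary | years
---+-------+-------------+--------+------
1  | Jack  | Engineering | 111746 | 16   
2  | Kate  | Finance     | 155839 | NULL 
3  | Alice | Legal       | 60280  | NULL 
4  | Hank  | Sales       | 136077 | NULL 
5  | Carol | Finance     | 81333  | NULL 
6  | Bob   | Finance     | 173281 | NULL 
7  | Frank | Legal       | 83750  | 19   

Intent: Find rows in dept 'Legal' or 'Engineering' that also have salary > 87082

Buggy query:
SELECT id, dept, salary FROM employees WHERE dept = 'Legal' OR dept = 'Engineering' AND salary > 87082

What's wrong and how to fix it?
Bug: Without parentheses, AND is evaluated before OR, so the salary filter only applies to the 'Engineering' branch

Fix: Group the OR with parentheses (or use IN), then AND the threshold

Corrected query:
SELECT id, dept, salary FROM employees WHERE (dept = 'Legal' OR dept = 'Engineering') AND salary > 87082

Result:
id | dept        | salary
---+-------------+-------
1  | Engineering | 111746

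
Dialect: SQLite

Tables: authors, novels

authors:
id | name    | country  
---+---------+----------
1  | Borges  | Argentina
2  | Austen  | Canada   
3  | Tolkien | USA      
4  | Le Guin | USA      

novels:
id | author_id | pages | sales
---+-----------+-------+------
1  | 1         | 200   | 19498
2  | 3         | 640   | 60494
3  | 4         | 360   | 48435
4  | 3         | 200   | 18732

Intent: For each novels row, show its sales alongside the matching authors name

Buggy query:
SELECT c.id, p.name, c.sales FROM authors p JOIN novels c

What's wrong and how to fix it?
Bug: Missing join condition: each novels row is matched to all authors rows instead of just its own

Fix: Specify the join condition linking the foreign key to the parent id

Corrected query:
SELECT c.id, p.name, c.sales FROM authors p JOIN novels c ON c.author_id = p.id

Result:
id | name    | sales
---+---------+------
1  | Borges  | 19498
2  | Tolkien | 60494
3  | Le Guin | 48435
4  | Tolkien | 18732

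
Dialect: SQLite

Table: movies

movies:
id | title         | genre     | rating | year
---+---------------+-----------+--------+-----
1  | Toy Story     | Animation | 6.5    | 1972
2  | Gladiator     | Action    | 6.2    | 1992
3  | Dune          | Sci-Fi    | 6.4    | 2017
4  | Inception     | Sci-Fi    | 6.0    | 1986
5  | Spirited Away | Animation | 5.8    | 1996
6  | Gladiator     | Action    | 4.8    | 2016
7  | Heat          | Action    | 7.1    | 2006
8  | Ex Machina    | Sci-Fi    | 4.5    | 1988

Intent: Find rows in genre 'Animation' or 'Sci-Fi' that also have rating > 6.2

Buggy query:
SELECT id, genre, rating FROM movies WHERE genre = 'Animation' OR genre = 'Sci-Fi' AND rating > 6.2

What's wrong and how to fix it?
Bug: Without parentheses, AND is evaluated before OR, so the rating filter only applies to the 'Sci-Fi' branch

Fix: Group the OR with parentheses (or use IN), then AND the threshold

Corrected query:
SELECT id, genre, rating FROM movies WHERE (genre = 'Animation' OR genre = 'Sci-Fi') AND rating > 6.2

Result:
id | genre     | rating
---+-----------+-------
1  | Animation | 6.5   
3  | Sci-Fi    | 6.4   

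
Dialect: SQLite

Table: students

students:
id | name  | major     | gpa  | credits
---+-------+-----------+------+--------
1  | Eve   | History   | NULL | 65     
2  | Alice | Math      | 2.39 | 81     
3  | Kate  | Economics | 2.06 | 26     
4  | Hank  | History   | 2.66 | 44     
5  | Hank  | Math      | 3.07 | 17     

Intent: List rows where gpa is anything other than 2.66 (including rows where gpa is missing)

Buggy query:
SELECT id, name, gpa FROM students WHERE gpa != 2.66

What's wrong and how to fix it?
Bug: 'gpa != 2.66' is unknown when gpa is NULL, so NULL rows are silently excluded

Fix: Add an explicit OR gpa IS NULL to include the missing-value rows

Corrected query:
SELECT id, name, gpa FROM students WHERE gpa != 2.66 OR gpa IS NULL

Result:
id | name  | gpa 
---+-------+-----
1  | Eve   | NULL
2  | Alice | 2.39
3  | Kate  | 2.06
5  | Hank  | 3.07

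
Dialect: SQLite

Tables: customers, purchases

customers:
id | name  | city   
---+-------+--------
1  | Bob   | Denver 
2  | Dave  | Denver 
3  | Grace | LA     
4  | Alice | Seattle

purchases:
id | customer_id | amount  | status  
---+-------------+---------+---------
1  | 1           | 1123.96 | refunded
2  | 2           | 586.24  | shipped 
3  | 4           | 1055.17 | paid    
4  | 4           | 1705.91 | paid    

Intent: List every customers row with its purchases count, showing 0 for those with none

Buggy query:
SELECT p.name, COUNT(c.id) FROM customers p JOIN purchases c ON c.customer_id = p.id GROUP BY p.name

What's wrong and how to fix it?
Bug: INNER JOIN drops customers rows that have no matching purchases rows

Fix: Use LEFT JOIN so parents without children still appear (COUNT(c.id) gives 0)

Corrected query:
SELECT p.name, COUNT(c.id) FROM customers p LEFT JOIN purchases c ON c.customer_id = p.id GROUP BY p.name

Result:
name  | COUNT(c.id)
------+------------
Alice | 2          
Bob   | 1          
Dave  | 1          
Grace | 0          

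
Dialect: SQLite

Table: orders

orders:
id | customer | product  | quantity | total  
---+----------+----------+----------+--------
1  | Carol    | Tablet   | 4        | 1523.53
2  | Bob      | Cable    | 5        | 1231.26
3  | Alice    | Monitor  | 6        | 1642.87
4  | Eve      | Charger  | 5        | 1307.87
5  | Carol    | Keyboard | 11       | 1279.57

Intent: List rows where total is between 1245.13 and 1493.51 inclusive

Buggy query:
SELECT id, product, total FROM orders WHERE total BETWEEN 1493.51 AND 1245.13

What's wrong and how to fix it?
Bug: BETWEEN expects the lower bound first; with 1493.51 AND 1245.13 the range is empty

Fix: Swap the bounds so the smaller value comes first

Corrected query:
SELECT id, product, total FROM orders WHERE total BETWEEN 1245.13 AND 1493.51

Result:
id | product  | total  
---+----------+--------
4  | Charger  | 1307.87
5  | Keyboard | 1279.57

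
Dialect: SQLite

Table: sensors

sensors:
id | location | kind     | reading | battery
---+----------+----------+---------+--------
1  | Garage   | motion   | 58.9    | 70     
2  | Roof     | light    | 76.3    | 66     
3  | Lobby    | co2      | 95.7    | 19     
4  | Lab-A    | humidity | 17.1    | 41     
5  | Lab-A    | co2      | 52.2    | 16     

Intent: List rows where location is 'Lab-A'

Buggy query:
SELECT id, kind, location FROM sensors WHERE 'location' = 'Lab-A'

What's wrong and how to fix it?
Bug: 'location' in single quotes is a string literal, not the column; the comparison is literal-vs-literal and never true

Fix: Reference the column as location without single quotes

Corrected query:
SELECT id, kind, location FROM sensors WHERE location = 'Lab-A'

Result:
id | kind     | location
---+----------+---------
4  | humidity | Lab-A   
5  | co2      | Lab-A   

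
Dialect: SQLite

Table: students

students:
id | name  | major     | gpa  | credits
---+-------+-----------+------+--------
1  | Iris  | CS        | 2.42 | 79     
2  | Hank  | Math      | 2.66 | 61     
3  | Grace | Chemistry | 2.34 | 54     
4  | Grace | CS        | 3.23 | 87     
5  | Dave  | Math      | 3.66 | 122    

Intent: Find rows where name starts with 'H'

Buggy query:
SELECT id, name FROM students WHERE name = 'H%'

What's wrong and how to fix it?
Bug: '=' compares the literal string including the % character; pattern matching needs LIKE

Fix: Replace '=' with LIKE so 'H%' is treated as a pattern

Corrected query:
SELECT id, name FROM students WHERE name LIKE 'H%'

Result:
id | name
---+-----
2  | Hank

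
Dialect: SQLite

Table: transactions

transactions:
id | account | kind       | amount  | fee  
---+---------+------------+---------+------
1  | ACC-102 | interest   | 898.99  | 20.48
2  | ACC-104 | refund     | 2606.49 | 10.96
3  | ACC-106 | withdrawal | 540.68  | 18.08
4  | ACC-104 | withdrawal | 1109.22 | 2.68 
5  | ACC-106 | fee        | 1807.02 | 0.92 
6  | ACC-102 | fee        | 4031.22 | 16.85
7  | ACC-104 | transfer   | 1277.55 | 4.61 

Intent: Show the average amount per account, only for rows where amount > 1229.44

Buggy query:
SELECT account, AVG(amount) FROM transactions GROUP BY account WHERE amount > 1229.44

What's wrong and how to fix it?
Bug: WHERE cannot follow GROUP BY

Fix: Place WHERE between FROM and GROUP BY

Corrected query:
SELECT account, AVG(amount) FROM transactions WHERE amount > 1229.44 GROUP BY account

Result:
account | AVG(amount)
--------+------------
ACC-102 | 4031.22    
ACC-104 | 1942.02    
ACC-106 | 1807.02    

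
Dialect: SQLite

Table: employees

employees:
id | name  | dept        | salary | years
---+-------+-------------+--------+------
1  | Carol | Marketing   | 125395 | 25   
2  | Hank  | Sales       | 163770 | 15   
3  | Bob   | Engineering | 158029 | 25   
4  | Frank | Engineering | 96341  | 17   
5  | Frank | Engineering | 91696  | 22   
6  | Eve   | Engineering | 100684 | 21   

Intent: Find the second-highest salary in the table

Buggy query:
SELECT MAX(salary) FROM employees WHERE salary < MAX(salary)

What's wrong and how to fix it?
Bug: MAX(salary) on the right of the comparison is an aggregate-in-WHERE error

Fix: Put the inner MAX in a scalar subquery

Corrected query:
SELECT MAX(salary) FROM employees WHERE salary < (SELECT MAX(salary) FROM employees)

Result:
MAX(salary)
-----------
158029     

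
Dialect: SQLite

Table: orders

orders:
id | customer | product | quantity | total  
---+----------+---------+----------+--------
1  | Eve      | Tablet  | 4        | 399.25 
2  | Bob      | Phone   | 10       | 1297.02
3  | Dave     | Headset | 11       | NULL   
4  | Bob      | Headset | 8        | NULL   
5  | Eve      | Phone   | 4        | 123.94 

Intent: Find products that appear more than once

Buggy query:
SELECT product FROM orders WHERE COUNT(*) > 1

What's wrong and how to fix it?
Bug: COUNT(*) is an aggregate and cannot be used in WHERE

Fix: GROUP BY product, then filter groups with HAVING COUNT(*) > 1

Corrected query:
SELECT product FROM orders GROUP BY product HAVING COUNT(*) > 1

Result:
product
-------
Headset
Phone  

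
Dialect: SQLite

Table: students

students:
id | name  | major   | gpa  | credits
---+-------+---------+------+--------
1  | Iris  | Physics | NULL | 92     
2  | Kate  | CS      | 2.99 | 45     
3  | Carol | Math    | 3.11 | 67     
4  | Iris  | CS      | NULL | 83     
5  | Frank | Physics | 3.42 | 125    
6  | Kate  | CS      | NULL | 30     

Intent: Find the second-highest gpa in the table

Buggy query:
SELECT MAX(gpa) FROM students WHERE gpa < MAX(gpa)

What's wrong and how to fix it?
Bug: MAX(gpa) on the right of the comparison is an aggregate-in-WHERE error

Fix: Put the inner MAX in a scalar subquery

Corrected query:
SELECT MAX(gpa) FROM students WHERE gpa < (SELECT MAX(gpa) FROM students)

Result:
MAX(gpa)
--------
3.11    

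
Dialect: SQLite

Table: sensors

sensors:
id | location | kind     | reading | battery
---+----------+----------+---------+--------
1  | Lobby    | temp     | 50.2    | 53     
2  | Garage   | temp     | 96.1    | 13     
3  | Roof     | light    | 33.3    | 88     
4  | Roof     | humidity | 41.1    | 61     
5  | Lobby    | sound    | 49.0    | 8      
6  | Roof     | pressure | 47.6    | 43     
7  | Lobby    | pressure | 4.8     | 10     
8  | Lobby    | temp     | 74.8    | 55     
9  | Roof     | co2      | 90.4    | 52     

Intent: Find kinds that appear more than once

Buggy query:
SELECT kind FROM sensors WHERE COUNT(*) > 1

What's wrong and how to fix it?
Bug: COUNT(*) is an aggregate and cannot be used in WHERE

Fix: GROUP BY kind, then filter groups with HAVING COUNT(*) > 1

Corrected query:
SELECT kind FROM sensors GROUP BY kind HAVING COUNT(*) > 1

Result:
kind    
--------
pressure
temp    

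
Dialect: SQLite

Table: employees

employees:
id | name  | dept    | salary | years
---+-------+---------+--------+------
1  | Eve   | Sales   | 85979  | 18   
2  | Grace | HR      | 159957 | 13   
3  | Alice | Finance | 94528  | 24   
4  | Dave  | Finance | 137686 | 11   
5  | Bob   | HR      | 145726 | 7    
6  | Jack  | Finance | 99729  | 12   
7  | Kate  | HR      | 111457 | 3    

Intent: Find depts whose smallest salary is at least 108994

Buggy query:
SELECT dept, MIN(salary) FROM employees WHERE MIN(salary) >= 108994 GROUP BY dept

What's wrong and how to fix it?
Bug: Aggregates like MIN are computed per group after WHERE runs

Fix: Use HAVING for the per-group MIN condition

Corrected query:
SELECT dept, MIN(salary) FROM employees GROUP BY dept HAVING MIN(salary) >= 108994

Result:
dept | MIN(salary)
-----+------------
HR   | 111457     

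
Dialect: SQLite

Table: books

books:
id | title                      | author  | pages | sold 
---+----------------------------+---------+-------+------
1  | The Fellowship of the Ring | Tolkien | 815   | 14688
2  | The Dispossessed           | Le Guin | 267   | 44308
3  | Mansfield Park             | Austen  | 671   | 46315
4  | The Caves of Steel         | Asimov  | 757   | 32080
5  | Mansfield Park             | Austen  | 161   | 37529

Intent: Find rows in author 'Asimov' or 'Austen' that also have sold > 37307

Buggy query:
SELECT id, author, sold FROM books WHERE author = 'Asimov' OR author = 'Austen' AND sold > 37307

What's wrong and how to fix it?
Bug: AND binds tighter than OR, so this parses as author = 'Asimov' OR (author = 'Austen' AND sold > 37307)

Fix: Group the OR with parentheses (or use IN), then AND the threshold

Corrected query:
SELECT id, author, sold FROM books WHERE (author = 'Asimov' OR author = 'Austen') AND sold > 37307

Result:
id | author | sold 
---+--------+------
3  | Austen | 46315
5  | Austen | 37529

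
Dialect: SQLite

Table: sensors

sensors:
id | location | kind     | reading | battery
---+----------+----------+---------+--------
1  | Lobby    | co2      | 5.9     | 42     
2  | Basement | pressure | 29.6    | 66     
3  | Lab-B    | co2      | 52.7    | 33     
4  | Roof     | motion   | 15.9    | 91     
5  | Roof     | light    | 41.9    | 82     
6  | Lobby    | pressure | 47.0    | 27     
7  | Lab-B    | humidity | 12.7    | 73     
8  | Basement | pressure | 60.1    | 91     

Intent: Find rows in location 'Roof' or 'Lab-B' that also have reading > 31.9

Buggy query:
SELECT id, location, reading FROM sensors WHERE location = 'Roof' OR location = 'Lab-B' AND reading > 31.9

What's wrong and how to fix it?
Bug: Without parentheses, AND is evaluated before OR, so the reading filter only applies to the 'Lab-B' branch

Fix: Group the OR with parentheses (or use IN), then AND the threshold

Corrected query:
SELECT id, location, reading FROM sensors WHERE (location = 'Roof' OR location = 'Lab-B') AND reading > 31.9

Result:
id | location | reading
---+----------+--------
3  | Lab-B    | 52.7   
5  | Roof     | 41.9   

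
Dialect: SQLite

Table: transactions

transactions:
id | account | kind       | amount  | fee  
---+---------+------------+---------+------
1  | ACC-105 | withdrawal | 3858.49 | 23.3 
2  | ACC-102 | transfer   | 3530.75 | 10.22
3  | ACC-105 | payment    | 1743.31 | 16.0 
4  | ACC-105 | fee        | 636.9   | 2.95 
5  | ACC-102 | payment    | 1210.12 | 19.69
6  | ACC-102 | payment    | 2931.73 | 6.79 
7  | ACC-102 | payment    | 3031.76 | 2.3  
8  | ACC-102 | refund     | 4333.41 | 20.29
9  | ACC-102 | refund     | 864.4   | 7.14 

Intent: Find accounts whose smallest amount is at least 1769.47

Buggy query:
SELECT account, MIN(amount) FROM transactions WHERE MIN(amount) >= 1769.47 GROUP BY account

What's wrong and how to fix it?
Bug: Aggregates like MIN are computed per group after WHERE runs

Fix: Use HAVING for the per-group MIN condition

Corrected query:
SELECT account, MIN(amount) FROM transactions GROUP BY account HAVING MIN(amount) >= 1769.47

Result:
(no rows)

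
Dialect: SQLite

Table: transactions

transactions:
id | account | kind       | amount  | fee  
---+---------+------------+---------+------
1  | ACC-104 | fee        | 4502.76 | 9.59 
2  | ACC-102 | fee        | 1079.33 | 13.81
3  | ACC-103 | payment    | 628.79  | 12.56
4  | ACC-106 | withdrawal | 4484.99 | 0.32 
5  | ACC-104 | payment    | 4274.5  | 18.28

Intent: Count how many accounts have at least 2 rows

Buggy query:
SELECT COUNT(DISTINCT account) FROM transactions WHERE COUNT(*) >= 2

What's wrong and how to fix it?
Bug: WHERE filters individual rows, not groups, so a group-level COUNT is invalid there

Fix: Group first with HAVING COUNT(*) >= 2, then COUNT the resulting groups

Corrected query:
SELECT COUNT(*) FROM (SELECT account FROM transactions GROUP BY account HAVING COUNT(*) >= 2)

Result:
COUNT(*)
--------
1       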